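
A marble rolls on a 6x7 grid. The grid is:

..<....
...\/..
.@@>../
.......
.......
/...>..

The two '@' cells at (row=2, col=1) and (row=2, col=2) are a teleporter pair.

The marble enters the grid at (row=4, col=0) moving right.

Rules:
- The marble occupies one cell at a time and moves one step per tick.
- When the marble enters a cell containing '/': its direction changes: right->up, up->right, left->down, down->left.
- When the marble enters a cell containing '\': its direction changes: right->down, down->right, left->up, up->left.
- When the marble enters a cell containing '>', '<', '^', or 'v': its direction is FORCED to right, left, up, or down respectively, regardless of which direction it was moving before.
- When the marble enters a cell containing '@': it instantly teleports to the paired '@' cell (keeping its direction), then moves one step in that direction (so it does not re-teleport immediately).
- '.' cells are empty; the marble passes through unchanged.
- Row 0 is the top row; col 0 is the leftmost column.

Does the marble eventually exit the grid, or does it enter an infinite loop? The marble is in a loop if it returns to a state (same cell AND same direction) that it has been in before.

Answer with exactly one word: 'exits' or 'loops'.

Answer: exits

Derivation:
Step 1: enter (4,0), '.' pass, move right to (4,1)
Step 2: enter (4,1), '.' pass, move right to (4,2)
Step 3: enter (4,2), '.' pass, move right to (4,3)
Step 4: enter (4,3), '.' pass, move right to (4,4)
Step 5: enter (4,4), '.' pass, move right to (4,5)
Step 6: enter (4,5), '.' pass, move right to (4,6)
Step 7: enter (4,6), '.' pass, move right to (4,7)
Step 8: at (4,7) — EXIT via right edge, pos 4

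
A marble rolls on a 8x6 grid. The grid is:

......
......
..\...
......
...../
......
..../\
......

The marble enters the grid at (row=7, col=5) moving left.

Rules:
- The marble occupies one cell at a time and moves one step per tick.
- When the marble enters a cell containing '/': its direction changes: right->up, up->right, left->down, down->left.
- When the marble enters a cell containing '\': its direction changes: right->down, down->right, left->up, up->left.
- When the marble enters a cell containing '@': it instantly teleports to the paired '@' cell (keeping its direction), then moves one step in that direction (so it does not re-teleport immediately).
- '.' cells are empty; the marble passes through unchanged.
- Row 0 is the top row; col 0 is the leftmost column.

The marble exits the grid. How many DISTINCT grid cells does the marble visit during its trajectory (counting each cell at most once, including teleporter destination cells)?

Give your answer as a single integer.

Step 1: enter (7,5), '.' pass, move left to (7,4)
Step 2: enter (7,4), '.' pass, move left to (7,3)
Step 3: enter (7,3), '.' pass, move left to (7,2)
Step 4: enter (7,2), '.' pass, move left to (7,1)
Step 5: enter (7,1), '.' pass, move left to (7,0)
Step 6: enter (7,0), '.' pass, move left to (7,-1)
Step 7: at (7,-1) — EXIT via left edge, pos 7
Distinct cells visited: 6 (path length 6)

Answer: 6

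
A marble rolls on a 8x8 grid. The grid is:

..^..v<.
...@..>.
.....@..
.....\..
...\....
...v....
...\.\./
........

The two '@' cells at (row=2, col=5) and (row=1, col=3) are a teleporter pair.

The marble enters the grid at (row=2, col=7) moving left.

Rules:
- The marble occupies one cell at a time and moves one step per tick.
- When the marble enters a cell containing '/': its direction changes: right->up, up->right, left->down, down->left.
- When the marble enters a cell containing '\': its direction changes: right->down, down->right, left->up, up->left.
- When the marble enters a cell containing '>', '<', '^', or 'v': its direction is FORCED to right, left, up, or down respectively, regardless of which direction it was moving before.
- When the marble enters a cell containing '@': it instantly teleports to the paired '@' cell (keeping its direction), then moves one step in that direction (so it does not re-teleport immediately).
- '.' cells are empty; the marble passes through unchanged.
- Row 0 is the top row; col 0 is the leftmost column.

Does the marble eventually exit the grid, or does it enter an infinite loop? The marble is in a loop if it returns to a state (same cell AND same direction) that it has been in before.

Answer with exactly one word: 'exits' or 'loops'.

Answer: exits

Derivation:
Step 1: enter (2,7), '.' pass, move left to (2,6)
Step 2: enter (2,6), '.' pass, move left to (2,5)
Step 3: enter (2,5), '@' teleport (2,5)->(1,3), also enter (1,3), move left to (1,2)
Step 4: enter (1,2), '.' pass, move left to (1,1)
Step 5: enter (1,1), '.' pass, move left to (1,0)
Step 6: enter (1,0), '.' pass, move left to (1,-1)
Step 7: at (1,-1) — EXIT via left edge, pos 1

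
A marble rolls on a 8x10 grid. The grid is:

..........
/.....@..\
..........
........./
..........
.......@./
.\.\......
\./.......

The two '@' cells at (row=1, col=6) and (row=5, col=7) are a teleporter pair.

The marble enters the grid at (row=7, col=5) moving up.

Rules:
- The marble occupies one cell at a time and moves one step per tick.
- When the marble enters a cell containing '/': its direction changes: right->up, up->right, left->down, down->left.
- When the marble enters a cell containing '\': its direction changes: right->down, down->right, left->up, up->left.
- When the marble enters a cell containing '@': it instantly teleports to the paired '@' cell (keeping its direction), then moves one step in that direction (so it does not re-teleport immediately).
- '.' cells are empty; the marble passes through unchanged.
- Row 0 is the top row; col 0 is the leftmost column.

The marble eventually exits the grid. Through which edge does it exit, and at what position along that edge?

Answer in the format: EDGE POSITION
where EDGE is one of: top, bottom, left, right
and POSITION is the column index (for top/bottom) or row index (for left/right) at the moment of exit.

Step 1: enter (7,5), '.' pass, move up to (6,5)
Step 2: enter (6,5), '.' pass, move up to (5,5)
Step 3: enter (5,5), '.' pass, move up to (4,5)
Step 4: enter (4,5), '.' pass, move up to (3,5)
Step 5: enter (3,5), '.' pass, move up to (2,5)
Step 6: enter (2,5), '.' pass, move up to (1,5)
Step 7: enter (1,5), '.' pass, move up to (0,5)
Step 8: enter (0,5), '.' pass, move up to (-1,5)
Step 9: at (-1,5) — EXIT via top edge, pos 5

Answer: top 5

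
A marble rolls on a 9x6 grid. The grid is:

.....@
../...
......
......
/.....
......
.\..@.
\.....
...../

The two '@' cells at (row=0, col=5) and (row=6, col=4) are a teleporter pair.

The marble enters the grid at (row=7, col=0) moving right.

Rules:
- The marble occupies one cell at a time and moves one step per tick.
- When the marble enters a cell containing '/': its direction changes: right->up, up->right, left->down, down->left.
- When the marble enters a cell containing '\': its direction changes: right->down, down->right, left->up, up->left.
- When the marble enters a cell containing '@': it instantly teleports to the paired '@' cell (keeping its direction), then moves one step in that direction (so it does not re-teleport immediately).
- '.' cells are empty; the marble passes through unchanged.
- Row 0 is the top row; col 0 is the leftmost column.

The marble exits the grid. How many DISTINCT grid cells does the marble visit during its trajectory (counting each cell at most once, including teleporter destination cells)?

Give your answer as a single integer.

Step 1: enter (7,0), '\' deflects right->down, move down to (8,0)
Step 2: enter (8,0), '.' pass, move down to (9,0)
Step 3: at (9,0) — EXIT via bottom edge, pos 0
Distinct cells visited: 2 (path length 2)

Answer: 2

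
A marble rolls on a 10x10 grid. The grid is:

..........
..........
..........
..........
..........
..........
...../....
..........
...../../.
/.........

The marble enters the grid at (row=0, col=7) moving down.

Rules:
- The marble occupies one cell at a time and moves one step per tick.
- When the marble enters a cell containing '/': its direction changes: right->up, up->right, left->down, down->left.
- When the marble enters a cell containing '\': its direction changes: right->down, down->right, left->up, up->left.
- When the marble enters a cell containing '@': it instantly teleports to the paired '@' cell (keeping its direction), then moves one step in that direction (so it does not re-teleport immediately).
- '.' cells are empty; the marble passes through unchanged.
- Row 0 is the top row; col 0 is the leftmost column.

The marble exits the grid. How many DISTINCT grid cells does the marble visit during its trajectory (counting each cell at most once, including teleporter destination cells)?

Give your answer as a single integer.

Answer: 10

Derivation:
Step 1: enter (0,7), '.' pass, move down to (1,7)
Step 2: enter (1,7), '.' pass, move down to (2,7)
Step 3: enter (2,7), '.' pass, move down to (3,7)
Step 4: enter (3,7), '.' pass, move down to (4,7)
Step 5: enter (4,7), '.' pass, move down to (5,7)
Step 6: enter (5,7), '.' pass, move down to (6,7)
Step 7: enter (6,7), '.' pass, move down to (7,7)
Step 8: enter (7,7), '.' pass, move down to (8,7)
Step 9: enter (8,7), '.' pass, move down to (9,7)
Step 10: enter (9,7), '.' pass, move down to (10,7)
Step 11: at (10,7) — EXIT via bottom edge, pos 7
Distinct cells visited: 10 (path length 10)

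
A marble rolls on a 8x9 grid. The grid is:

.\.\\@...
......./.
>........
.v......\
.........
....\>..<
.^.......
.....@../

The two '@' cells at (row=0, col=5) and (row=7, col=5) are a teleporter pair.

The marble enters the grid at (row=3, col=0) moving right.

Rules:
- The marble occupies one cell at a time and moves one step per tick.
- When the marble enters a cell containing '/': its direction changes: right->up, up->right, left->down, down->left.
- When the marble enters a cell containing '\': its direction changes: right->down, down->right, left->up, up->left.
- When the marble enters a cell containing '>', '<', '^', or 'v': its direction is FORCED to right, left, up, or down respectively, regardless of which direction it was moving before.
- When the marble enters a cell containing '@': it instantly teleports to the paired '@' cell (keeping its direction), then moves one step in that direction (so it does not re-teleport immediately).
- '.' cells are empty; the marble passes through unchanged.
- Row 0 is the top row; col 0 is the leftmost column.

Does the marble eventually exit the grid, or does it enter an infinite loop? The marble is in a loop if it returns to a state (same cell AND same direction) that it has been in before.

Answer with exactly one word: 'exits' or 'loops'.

Answer: loops

Derivation:
Step 1: enter (3,0), '.' pass, move right to (3,1)
Step 2: enter (3,1), 'v' forces right->down, move down to (4,1)
Step 3: enter (4,1), '.' pass, move down to (5,1)
Step 4: enter (5,1), '.' pass, move down to (6,1)
Step 5: enter (6,1), '^' forces down->up, move up to (5,1)
Step 6: enter (5,1), '.' pass, move up to (4,1)
Step 7: enter (4,1), '.' pass, move up to (3,1)
Step 8: enter (3,1), 'v' forces up->down, move down to (4,1)
Step 9: at (4,1) dir=down — LOOP DETECTED (seen before)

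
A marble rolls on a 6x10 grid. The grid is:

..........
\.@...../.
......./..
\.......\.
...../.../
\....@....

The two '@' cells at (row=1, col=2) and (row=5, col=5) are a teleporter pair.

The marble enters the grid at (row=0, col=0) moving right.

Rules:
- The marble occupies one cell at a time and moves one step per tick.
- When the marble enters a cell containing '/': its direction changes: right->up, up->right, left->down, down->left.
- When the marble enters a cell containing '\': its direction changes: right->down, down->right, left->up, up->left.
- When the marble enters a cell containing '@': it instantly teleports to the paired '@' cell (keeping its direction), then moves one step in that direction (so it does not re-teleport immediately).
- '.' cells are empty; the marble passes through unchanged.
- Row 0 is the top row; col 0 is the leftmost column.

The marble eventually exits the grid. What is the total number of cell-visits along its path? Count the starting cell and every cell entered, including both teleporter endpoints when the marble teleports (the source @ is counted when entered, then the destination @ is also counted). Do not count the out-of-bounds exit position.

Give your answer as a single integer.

Answer: 10

Derivation:
Step 1: enter (0,0), '.' pass, move right to (0,1)
Step 2: enter (0,1), '.' pass, move right to (0,2)
Step 3: enter (0,2), '.' pass, move right to (0,3)
Step 4: enter (0,3), '.' pass, move right to (0,4)
Step 5: enter (0,4), '.' pass, move right to (0,5)
Step 6: enter (0,5), '.' pass, move right to (0,6)
Step 7: enter (0,6), '.' pass, move right to (0,7)
Step 8: enter (0,7), '.' pass, move right to (0,8)
Step 9: enter (0,8), '.' pass, move right to (0,9)
Step 10: enter (0,9), '.' pass, move right to (0,10)
Step 11: at (0,10) — EXIT via right edge, pos 0
Path length (cell visits): 10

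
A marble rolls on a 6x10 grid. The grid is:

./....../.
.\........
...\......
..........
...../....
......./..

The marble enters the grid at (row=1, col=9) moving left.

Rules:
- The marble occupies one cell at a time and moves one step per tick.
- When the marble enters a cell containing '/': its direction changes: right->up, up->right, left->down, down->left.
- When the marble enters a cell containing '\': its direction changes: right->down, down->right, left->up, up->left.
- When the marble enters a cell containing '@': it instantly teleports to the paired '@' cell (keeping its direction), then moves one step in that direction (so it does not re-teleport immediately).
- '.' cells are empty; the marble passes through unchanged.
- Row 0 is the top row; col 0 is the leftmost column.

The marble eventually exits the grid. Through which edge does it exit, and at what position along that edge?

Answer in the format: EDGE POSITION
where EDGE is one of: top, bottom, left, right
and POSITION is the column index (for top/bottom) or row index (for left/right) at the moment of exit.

Answer: top 8

Derivation:
Step 1: enter (1,9), '.' pass, move left to (1,8)
Step 2: enter (1,8), '.' pass, move left to (1,7)
Step 3: enter (1,7), '.' pass, move left to (1,6)
Step 4: enter (1,6), '.' pass, move left to (1,5)
Step 5: enter (1,5), '.' pass, move left to (1,4)
Step 6: enter (1,4), '.' pass, move left to (1,3)
Step 7: enter (1,3), '.' pass, move left to (1,2)
Step 8: enter (1,2), '.' pass, move left to (1,1)
Step 9: enter (1,1), '\' deflects left->up, move up to (0,1)
Step 10: enter (0,1), '/' deflects up->right, move right to (0,2)
Step 11: enter (0,2), '.' pass, move right to (0,3)
Step 12: enter (0,3), '.' pass, move right to (0,4)
Step 13: enter (0,4), '.' pass, move right to (0,5)
Step 14: enter (0,5), '.' pass, move right to (0,6)
Step 15: enter (0,6), '.' pass, move right to (0,7)
Step 16: enter (0,7), '.' pass, move right to (0,8)
Step 17: enter (0,8), '/' deflects right->up, move up to (-1,8)
Step 18: at (-1,8) — EXIT via top edge, pos 8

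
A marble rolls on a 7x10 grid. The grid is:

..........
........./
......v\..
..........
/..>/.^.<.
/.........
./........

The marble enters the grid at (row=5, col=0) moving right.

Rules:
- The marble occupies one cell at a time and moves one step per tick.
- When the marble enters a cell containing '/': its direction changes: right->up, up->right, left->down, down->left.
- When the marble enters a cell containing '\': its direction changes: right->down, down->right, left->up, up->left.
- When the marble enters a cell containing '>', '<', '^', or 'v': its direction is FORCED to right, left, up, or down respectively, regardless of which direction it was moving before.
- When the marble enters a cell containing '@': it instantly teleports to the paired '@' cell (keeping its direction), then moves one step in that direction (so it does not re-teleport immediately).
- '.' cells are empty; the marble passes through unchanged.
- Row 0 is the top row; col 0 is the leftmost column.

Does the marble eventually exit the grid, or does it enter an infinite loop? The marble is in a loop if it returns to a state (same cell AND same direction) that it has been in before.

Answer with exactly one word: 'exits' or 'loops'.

Answer: exits

Derivation:
Step 1: enter (5,0), '/' deflects right->up, move up to (4,0)
Step 2: enter (4,0), '/' deflects up->right, move right to (4,1)
Step 3: enter (4,1), '.' pass, move right to (4,2)
Step 4: enter (4,2), '.' pass, move right to (4,3)
Step 5: enter (4,3), '>' forces right->right, move right to (4,4)
Step 6: enter (4,4), '/' deflects right->up, move up to (3,4)
Step 7: enter (3,4), '.' pass, move up to (2,4)
Step 8: enter (2,4), '.' pass, move up to (1,4)
Step 9: enter (1,4), '.' pass, move up to (0,4)
Step 10: enter (0,4), '.' pass, move up to (-1,4)
Step 11: at (-1,4) — EXIT via top edge, pos 4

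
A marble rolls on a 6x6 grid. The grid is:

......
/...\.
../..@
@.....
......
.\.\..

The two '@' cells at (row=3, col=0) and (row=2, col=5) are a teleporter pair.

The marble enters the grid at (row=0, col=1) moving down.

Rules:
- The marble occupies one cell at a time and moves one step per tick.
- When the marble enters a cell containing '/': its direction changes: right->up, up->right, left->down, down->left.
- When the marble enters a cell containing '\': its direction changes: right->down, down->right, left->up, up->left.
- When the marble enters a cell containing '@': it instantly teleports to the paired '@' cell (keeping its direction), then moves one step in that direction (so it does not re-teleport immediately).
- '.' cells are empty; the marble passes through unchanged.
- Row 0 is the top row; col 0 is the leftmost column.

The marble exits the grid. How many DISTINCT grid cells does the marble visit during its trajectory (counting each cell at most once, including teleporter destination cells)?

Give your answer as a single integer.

Answer: 8

Derivation:
Step 1: enter (0,1), '.' pass, move down to (1,1)
Step 2: enter (1,1), '.' pass, move down to (2,1)
Step 3: enter (2,1), '.' pass, move down to (3,1)
Step 4: enter (3,1), '.' pass, move down to (4,1)
Step 5: enter (4,1), '.' pass, move down to (5,1)
Step 6: enter (5,1), '\' deflects down->right, move right to (5,2)
Step 7: enter (5,2), '.' pass, move right to (5,3)
Step 8: enter (5,3), '\' deflects right->down, move down to (6,3)
Step 9: at (6,3) — EXIT via bottom edge, pos 3
Distinct cells visited: 8 (path length 8)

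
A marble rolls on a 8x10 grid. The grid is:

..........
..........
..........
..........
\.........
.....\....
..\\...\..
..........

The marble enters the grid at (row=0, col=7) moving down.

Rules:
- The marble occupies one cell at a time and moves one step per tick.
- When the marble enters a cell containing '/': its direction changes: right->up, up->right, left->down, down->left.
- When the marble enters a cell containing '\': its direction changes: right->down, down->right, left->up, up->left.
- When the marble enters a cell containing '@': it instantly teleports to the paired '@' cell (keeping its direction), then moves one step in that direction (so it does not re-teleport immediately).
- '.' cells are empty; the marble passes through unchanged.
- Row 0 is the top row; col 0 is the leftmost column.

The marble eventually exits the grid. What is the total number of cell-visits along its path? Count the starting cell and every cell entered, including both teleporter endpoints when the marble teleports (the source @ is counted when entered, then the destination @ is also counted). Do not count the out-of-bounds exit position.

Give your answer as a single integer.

Step 1: enter (0,7), '.' pass, move down to (1,7)
Step 2: enter (1,7), '.' pass, move down to (2,7)
Step 3: enter (2,7), '.' pass, move down to (3,7)
Step 4: enter (3,7), '.' pass, move down to (4,7)
Step 5: enter (4,7), '.' pass, move down to (5,7)
Step 6: enter (5,7), '.' pass, move down to (6,7)
Step 7: enter (6,7), '\' deflects down->right, move right to (6,8)
Step 8: enter (6,8), '.' pass, move right to (6,9)
Step 9: enter (6,9), '.' pass, move right to (6,10)
Step 10: at (6,10) — EXIT via right edge, pos 6
Path length (cell visits): 9

Answer: 9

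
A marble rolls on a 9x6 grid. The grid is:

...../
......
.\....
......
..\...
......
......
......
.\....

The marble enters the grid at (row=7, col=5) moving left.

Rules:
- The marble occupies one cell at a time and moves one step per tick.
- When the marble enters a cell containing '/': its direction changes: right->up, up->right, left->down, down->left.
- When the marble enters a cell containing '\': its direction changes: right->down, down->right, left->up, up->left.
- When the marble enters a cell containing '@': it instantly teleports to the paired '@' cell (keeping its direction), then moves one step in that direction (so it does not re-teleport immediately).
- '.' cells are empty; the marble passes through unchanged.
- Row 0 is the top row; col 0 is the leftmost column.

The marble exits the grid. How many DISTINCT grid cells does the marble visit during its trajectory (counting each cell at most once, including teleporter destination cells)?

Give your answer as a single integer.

Answer: 6

Derivation:
Step 1: enter (7,5), '.' pass, move left to (7,4)
Step 2: enter (7,4), '.' pass, move left to (7,3)
Step 3: enter (7,3), '.' pass, move left to (7,2)
Step 4: enter (7,2), '.' pass, move left to (7,1)
Step 5: enter (7,1), '.' pass, move left to (7,0)
Step 6: enter (7,0), '.' pass, move left to (7,-1)
Step 7: at (7,-1) — EXIT via left edge, pos 7
Distinct cells visited: 6 (path length 6)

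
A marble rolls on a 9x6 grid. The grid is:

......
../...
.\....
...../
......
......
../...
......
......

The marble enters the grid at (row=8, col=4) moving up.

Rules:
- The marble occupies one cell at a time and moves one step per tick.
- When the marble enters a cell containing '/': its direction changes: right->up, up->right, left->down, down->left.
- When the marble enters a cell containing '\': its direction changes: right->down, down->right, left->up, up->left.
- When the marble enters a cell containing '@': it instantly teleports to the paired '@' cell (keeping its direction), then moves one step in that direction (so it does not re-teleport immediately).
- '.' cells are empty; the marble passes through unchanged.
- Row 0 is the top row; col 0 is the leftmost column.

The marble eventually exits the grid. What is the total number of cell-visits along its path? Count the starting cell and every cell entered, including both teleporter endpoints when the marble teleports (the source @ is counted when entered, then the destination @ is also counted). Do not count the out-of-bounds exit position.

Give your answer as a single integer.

Answer: 9

Derivation:
Step 1: enter (8,4), '.' pass, move up to (7,4)
Step 2: enter (7,4), '.' pass, move up to (6,4)
Step 3: enter (6,4), '.' pass, move up to (5,4)
Step 4: enter (5,4), '.' pass, move up to (4,4)
Step 5: enter (4,4), '.' pass, move up to (3,4)
Step 6: enter (3,4), '.' pass, move up to (2,4)
Step 7: enter (2,4), '.' pass, move up to (1,4)
Step 8: enter (1,4), '.' pass, move up to (0,4)
Step 9: enter (0,4), '.' pass, move up to (-1,4)
Step 10: at (-1,4) — EXIT via top edge, pos 4
Path length (cell visits): 9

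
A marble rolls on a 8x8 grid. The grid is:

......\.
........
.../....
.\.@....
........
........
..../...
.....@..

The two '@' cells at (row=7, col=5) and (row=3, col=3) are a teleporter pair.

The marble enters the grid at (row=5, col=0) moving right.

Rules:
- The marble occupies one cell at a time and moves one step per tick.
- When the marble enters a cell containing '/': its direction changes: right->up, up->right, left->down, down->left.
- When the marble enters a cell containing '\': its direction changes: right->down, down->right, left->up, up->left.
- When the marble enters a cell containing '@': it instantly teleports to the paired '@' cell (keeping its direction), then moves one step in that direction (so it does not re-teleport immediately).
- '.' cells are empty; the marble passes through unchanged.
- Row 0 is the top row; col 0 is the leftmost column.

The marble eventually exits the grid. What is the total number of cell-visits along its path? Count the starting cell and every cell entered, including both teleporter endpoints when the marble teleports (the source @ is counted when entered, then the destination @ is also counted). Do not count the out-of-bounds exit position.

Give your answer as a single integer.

Step 1: enter (5,0), '.' pass, move right to (5,1)
Step 2: enter (5,1), '.' pass, move right to (5,2)
Step 3: enter (5,2), '.' pass, move right to (5,3)
Step 4: enter (5,3), '.' pass, move right to (5,4)
Step 5: enter (5,4), '.' pass, move right to (5,5)
Step 6: enter (5,5), '.' pass, move right to (5,6)
Step 7: enter (5,6), '.' pass, move right to (5,7)
Step 8: enter (5,7), '.' pass, move right to (5,8)
Step 9: at (5,8) — EXIT via right edge, pos 5
Path length (cell visits): 8

Answer: 8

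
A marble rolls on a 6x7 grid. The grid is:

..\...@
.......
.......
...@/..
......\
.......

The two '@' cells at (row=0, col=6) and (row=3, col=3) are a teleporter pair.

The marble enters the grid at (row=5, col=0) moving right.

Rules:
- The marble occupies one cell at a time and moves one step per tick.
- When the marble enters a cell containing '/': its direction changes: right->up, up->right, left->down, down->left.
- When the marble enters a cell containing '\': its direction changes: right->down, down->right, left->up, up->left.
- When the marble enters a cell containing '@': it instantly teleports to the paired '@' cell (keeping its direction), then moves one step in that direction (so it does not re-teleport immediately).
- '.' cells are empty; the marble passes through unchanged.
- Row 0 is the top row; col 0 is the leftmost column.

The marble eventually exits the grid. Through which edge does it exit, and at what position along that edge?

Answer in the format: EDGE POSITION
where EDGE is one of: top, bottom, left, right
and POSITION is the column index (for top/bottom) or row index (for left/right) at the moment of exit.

Answer: right 5

Derivation:
Step 1: enter (5,0), '.' pass, move right to (5,1)
Step 2: enter (5,1), '.' pass, move right to (5,2)
Step 3: enter (5,2), '.' pass, move right to (5,3)
Step 4: enter (5,3), '.' pass, move right to (5,4)
Step 5: enter (5,4), '.' pass, move right to (5,5)
Step 6: enter (5,5), '.' pass, move right to (5,6)
Step 7: enter (5,6), '.' pass, move right to (5,7)
Step 8: at (5,7) — EXIT via right edge, pos 5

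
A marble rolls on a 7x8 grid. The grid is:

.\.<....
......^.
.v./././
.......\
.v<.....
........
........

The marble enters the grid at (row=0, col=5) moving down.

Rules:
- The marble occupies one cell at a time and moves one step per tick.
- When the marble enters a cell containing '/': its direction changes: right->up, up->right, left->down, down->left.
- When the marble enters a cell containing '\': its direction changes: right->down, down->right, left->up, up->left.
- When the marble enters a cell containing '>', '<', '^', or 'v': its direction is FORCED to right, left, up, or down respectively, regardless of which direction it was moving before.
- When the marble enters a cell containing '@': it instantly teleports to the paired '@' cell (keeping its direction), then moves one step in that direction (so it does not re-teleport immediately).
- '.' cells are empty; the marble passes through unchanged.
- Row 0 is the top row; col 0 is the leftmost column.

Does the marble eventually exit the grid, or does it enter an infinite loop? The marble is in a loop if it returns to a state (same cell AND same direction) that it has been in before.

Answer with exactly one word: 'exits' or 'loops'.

Step 1: enter (0,5), '.' pass, move down to (1,5)
Step 2: enter (1,5), '.' pass, move down to (2,5)
Step 3: enter (2,5), '/' deflects down->left, move left to (2,4)
Step 4: enter (2,4), '.' pass, move left to (2,3)
Step 5: enter (2,3), '/' deflects left->down, move down to (3,3)
Step 6: enter (3,3), '.' pass, move down to (4,3)
Step 7: enter (4,3), '.' pass, move down to (5,3)
Step 8: enter (5,3), '.' pass, move down to (6,3)
Step 9: enter (6,3), '.' pass, move down to (7,3)
Step 10: at (7,3) — EXIT via bottom edge, pos 3

Answer: exits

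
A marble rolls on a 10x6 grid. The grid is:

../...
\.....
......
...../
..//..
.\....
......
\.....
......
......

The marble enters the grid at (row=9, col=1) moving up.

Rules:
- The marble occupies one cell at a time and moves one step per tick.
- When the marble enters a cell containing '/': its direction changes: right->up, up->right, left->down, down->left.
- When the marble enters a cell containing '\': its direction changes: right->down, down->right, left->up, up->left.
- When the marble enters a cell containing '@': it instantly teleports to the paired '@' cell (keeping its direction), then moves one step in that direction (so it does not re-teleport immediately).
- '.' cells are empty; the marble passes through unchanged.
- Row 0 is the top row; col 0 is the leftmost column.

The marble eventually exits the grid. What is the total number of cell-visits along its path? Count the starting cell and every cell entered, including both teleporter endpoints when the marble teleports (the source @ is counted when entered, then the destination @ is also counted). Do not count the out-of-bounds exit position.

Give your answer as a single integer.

Step 1: enter (9,1), '.' pass, move up to (8,1)
Step 2: enter (8,1), '.' pass, move up to (7,1)
Step 3: enter (7,1), '.' pass, move up to (6,1)
Step 4: enter (6,1), '.' pass, move up to (5,1)
Step 5: enter (5,1), '\' deflects up->left, move left to (5,0)
Step 6: enter (5,0), '.' pass, move left to (5,-1)
Step 7: at (5,-1) — EXIT via left edge, pos 5
Path length (cell visits): 6

Answer: 6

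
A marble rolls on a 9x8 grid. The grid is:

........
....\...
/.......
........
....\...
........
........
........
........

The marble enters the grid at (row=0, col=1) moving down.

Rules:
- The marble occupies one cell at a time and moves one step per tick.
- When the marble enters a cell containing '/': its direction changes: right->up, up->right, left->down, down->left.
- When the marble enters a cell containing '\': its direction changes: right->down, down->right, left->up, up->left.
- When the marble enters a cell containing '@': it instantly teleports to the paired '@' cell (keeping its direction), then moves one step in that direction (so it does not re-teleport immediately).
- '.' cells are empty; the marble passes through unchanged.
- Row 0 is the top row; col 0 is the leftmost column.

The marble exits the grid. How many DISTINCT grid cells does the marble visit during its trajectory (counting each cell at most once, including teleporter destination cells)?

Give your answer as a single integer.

Answer: 9

Derivation:
Step 1: enter (0,1), '.' pass, move down to (1,1)
Step 2: enter (1,1), '.' pass, move down to (2,1)
Step 3: enter (2,1), '.' pass, move down to (3,1)
Step 4: enter (3,1), '.' pass, move down to (4,1)
Step 5: enter (4,1), '.' pass, move down to (5,1)
Step 6: enter (5,1), '.' pass, move down to (6,1)
Step 7: enter (6,1), '.' pass, move down to (7,1)
Step 8: enter (7,1), '.' pass, move down to (8,1)
Step 9: enter (8,1), '.' pass, move down to (9,1)
Step 10: at (9,1) — EXIT via bottom edge, pos 1
Distinct cells visited: 9 (path length 9)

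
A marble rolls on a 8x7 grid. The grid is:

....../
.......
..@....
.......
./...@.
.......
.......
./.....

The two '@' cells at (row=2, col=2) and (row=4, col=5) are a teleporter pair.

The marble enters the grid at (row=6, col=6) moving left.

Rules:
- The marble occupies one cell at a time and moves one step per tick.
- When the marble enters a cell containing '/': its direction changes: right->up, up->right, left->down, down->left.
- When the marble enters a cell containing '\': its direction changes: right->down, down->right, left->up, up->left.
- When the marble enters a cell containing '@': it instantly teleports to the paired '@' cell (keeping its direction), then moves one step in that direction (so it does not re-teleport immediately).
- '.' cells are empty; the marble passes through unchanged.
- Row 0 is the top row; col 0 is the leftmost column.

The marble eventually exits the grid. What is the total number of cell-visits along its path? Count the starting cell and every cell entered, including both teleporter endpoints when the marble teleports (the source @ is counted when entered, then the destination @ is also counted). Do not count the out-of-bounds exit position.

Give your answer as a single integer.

Answer: 7

Derivation:
Step 1: enter (6,6), '.' pass, move left to (6,5)
Step 2: enter (6,5), '.' pass, move left to (6,4)
Step 3: enter (6,4), '.' pass, move left to (6,3)
Step 4: enter (6,3), '.' pass, move left to (6,2)
Step 5: enter (6,2), '.' pass, move left to (6,1)
Step 6: enter (6,1), '.' pass, move left to (6,0)
Step 7: enter (6,0), '.' pass, move left to (6,-1)
Step 8: at (6,-1) — EXIT via left edge, pos 6
Path length (cell visits): 7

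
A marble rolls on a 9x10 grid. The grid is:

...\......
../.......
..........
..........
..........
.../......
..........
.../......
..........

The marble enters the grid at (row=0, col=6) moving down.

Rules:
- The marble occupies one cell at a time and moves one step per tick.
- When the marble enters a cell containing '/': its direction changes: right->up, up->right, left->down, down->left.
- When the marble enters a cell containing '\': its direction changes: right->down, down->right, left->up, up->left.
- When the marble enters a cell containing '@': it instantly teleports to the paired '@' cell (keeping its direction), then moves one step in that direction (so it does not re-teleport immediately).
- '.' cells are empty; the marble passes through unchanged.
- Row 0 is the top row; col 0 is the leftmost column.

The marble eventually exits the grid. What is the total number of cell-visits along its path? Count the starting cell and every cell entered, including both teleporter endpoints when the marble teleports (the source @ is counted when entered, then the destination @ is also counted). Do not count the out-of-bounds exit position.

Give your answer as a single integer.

Step 1: enter (0,6), '.' pass, move down to (1,6)
Step 2: enter (1,6), '.' pass, move down to (2,6)
Step 3: enter (2,6), '.' pass, move down to (3,6)
Step 4: enter (3,6), '.' pass, move down to (4,6)
Step 5: enter (4,6), '.' pass, move down to (5,6)
Step 6: enter (5,6), '.' pass, move down to (6,6)
Step 7: enter (6,6), '.' pass, move down to (7,6)
Step 8: enter (7,6), '.' pass, move down to (8,6)
Step 9: enter (8,6), '.' pass, move down to (9,6)
Step 10: at (9,6) — EXIT via bottom edge, pos 6
Path length (cell visits): 9

Answer: 9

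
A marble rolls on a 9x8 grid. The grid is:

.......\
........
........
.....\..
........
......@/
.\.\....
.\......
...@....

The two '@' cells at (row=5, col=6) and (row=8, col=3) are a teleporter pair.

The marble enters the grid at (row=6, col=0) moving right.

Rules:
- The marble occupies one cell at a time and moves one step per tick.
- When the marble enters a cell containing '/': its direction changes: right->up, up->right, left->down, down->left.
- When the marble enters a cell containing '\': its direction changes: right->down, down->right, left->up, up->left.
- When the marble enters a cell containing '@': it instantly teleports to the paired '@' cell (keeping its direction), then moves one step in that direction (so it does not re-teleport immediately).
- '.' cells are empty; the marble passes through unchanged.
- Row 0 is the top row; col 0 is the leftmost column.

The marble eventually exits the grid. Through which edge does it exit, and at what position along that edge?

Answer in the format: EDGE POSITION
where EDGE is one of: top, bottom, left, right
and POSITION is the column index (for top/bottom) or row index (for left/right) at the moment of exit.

Answer: right 7

Derivation:
Step 1: enter (6,0), '.' pass, move right to (6,1)
Step 2: enter (6,1), '\' deflects right->down, move down to (7,1)
Step 3: enter (7,1), '\' deflects down->right, move right to (7,2)
Step 4: enter (7,2), '.' pass, move right to (7,3)
Step 5: enter (7,3), '.' pass, move right to (7,4)
Step 6: enter (7,4), '.' pass, move right to (7,5)
Step 7: enter (7,5), '.' pass, move right to (7,6)
Step 8: enter (7,6), '.' pass, move right to (7,7)
Step 9: enter (7,7), '.' pass, move right to (7,8)
Step 10: at (7,8) — EXIT via right edge, pos 7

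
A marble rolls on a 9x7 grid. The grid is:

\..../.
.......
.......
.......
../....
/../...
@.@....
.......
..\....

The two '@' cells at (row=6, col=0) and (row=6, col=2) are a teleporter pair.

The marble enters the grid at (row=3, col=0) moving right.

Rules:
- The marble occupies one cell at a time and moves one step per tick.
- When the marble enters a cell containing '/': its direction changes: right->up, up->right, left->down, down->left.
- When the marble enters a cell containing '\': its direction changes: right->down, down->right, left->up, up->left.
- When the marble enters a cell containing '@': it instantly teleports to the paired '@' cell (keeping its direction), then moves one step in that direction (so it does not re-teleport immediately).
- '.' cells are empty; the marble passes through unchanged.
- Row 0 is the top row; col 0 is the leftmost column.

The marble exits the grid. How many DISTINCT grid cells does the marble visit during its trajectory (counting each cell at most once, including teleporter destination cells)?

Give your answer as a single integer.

Step 1: enter (3,0), '.' pass, move right to (3,1)
Step 2: enter (3,1), '.' pass, move right to (3,2)
Step 3: enter (3,2), '.' pass, move right to (3,3)
Step 4: enter (3,3), '.' pass, move right to (3,4)
Step 5: enter (3,4), '.' pass, move right to (3,5)
Step 6: enter (3,5), '.' pass, move right to (3,6)
Step 7: enter (3,6), '.' pass, move right to (3,7)
Step 8: at (3,7) — EXIT via right edge, pos 3
Distinct cells visited: 7 (path length 7)

Answer: 7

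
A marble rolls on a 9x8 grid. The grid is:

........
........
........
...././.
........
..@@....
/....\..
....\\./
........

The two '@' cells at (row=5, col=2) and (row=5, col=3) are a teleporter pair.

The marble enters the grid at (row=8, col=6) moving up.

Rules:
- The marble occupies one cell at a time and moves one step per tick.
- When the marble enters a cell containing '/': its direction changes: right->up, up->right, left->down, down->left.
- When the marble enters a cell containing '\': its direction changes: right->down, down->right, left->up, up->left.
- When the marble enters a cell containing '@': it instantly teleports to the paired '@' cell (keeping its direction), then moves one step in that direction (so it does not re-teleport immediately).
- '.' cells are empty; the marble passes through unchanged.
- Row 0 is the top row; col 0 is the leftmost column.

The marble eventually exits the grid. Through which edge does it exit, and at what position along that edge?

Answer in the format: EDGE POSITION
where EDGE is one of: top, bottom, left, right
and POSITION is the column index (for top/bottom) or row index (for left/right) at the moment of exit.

Step 1: enter (8,6), '.' pass, move up to (7,6)
Step 2: enter (7,6), '.' pass, move up to (6,6)
Step 3: enter (6,6), '.' pass, move up to (5,6)
Step 4: enter (5,6), '.' pass, move up to (4,6)
Step 5: enter (4,6), '.' pass, move up to (3,6)
Step 6: enter (3,6), '/' deflects up->right, move right to (3,7)
Step 7: enter (3,7), '.' pass, move right to (3,8)
Step 8: at (3,8) — EXIT via right edge, pos 3

Answer: right 3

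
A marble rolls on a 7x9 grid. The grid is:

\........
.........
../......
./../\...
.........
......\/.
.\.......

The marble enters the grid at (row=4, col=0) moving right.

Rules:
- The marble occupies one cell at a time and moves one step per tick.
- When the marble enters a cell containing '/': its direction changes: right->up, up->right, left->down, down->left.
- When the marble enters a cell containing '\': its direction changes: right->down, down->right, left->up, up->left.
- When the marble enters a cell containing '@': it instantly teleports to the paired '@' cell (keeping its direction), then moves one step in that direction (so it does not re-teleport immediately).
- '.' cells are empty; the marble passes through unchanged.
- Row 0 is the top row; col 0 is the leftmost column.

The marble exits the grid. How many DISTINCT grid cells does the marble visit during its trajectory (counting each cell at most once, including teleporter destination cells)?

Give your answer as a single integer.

Answer: 9

Derivation:
Step 1: enter (4,0), '.' pass, move right to (4,1)
Step 2: enter (4,1), '.' pass, move right to (4,2)
Step 3: enter (4,2), '.' pass, move right to (4,3)
Step 4: enter (4,3), '.' pass, move right to (4,4)
Step 5: enter (4,4), '.' pass, move right to (4,5)
Step 6: enter (4,5), '.' pass, move right to (4,6)
Step 7: enter (4,6), '.' pass, move right to (4,7)
Step 8: enter (4,7), '.' pass, move right to (4,8)
Step 9: enter (4,8), '.' pass, move right to (4,9)
Step 10: at (4,9) — EXIT via right edge, pos 4
Distinct cells visited: 9 (path length 9)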